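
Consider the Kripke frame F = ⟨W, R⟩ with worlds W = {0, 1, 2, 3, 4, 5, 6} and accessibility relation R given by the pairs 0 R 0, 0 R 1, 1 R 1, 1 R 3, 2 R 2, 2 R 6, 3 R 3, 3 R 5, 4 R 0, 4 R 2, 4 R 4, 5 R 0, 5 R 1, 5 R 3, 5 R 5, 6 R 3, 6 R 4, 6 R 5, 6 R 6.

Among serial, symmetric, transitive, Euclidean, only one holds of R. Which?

Serial: yes — every world has a successor (e.g. 0 R 0).
Symmetric: no — 0 R 1 but not 1 R 0.
Transitive: no — 0 R 1 and 1 R 3, but not 0 R 3.
Euclidean: no — 4 R 0 and 4 R 2, but not 0 R 2.
Only serial holds.

serial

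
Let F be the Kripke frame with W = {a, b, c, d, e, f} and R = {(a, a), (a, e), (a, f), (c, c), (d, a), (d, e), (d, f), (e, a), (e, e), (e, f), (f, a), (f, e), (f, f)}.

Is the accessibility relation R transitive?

Yes

Transitive: yes — every two-step R-path is closed by a direct edge.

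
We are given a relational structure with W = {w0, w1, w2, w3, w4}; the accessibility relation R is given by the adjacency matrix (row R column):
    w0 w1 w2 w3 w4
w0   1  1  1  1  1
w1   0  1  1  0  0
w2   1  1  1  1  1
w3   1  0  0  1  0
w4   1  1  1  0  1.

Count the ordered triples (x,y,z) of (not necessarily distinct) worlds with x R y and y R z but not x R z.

Enumerating: (w1,w2,w0), (w1,w2,w3), (w1,w2,w4), (w3,w0,w1), (w3,w0,w2), (w3,w0,w4), (w4,w0,w3), (w4,w2,w3).

8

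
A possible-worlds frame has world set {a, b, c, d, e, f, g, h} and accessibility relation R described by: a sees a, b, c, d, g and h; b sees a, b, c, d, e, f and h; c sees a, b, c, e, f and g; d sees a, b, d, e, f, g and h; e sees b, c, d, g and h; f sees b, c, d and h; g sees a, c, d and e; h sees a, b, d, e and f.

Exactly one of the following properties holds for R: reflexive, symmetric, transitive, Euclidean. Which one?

symmetric

Reflexive: no — e is not related to itself.
Symmetric: yes — every pair in R has its reverse in R.
Transitive: no — a R b and b R e, but not a R e.
Euclidean: no — a R b and a R g, but not b R g.
Only symmetric holds.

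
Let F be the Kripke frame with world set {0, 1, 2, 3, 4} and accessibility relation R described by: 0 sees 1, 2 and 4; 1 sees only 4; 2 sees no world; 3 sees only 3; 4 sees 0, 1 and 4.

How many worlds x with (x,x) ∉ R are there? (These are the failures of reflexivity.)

3

Enumerating: 0, 1, 2.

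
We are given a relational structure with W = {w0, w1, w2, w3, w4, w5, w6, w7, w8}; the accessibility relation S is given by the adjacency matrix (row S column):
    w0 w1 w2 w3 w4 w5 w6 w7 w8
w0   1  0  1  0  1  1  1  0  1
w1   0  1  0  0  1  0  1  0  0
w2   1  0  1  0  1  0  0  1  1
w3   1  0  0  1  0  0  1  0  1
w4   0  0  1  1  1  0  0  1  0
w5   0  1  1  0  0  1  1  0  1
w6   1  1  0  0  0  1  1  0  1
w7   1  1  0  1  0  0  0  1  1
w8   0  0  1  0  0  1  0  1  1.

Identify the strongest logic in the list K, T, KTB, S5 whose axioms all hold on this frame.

Reflexive (axiom T): yes — every world is S-related to itself.
Symmetric (axiom B): no — w0 S w4 but not w4 S w0.
Euclidean (axiom 5): no — w0 S w2 and w0 S w5, but not w2 S w5.
So F validates K, T; KTB would additionally require S to be symmetric. The strongest is T.

T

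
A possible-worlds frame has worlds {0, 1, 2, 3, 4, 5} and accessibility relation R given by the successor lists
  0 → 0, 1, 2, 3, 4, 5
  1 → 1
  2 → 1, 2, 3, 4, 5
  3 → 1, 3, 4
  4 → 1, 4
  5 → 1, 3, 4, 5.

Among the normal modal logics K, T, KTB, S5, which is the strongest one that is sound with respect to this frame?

Reflexive (axiom T): yes — every world is R-related to itself.
Symmetric (axiom B): no — 0 R 1 but not 1 R 0.
Euclidean (axiom 5): no — 0 R 1 and 0 R 2, but not 1 R 2.
So F validates K, T; KTB would additionally require R to be symmetric. The strongest is T.

T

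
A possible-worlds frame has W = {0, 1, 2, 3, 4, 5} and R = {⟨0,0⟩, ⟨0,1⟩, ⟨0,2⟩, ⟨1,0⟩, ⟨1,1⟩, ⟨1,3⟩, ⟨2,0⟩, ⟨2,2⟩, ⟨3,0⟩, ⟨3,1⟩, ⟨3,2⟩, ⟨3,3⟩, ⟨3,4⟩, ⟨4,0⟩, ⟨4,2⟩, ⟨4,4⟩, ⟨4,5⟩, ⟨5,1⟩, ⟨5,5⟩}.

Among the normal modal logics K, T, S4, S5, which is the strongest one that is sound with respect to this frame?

Reflexive (axiom T): yes — every world is R-related to itself.
Transitive (axiom 4): no — 0 R 1 and 1 R 3, but not 0 R 3.
Euclidean (axiom 5): no — 0 R 1 and 0 R 2, but not 1 R 2.
So F validates K, T; S4 would additionally require R to be transitive. The strongest is T.

T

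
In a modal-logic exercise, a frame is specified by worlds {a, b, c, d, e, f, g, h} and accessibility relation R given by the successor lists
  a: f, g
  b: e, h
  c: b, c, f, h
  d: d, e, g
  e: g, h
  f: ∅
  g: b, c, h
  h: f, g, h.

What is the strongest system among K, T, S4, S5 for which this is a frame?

K

Reflexive (axiom T): no — a is not related to itself.
Transitive (axiom 4): no — a R g and g R b, but not a R b.
Euclidean (axiom 5): no — a R f and a R g, but not f R g.
So F validates K; T would additionally require R to be reflexive. The strongest is K.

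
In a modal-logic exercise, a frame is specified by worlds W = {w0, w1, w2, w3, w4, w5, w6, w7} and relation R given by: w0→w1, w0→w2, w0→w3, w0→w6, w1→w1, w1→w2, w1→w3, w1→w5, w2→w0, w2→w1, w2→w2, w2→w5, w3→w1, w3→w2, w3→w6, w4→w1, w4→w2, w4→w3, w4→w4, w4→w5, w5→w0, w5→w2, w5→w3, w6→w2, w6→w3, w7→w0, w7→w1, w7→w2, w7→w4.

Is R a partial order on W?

Reflexive: no — w0 is not related to itself.
Transitive: no — w0 R w1 and w1 R w5, but not w0 R w5.
Antisymmetric: no — w0 R w2 and w2 R w0 with w0 ≠ w2.
So R is not a partial order.

No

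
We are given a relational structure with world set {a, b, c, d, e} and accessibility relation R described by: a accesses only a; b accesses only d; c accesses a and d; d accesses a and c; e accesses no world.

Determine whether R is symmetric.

Symmetric: no — b R d but not d R b.

No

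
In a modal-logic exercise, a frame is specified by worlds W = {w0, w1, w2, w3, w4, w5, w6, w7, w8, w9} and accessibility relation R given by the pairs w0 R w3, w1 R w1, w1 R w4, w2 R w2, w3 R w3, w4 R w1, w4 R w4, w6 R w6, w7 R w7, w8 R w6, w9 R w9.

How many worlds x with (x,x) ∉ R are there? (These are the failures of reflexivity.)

Enumerating: w0, w5, w8.

3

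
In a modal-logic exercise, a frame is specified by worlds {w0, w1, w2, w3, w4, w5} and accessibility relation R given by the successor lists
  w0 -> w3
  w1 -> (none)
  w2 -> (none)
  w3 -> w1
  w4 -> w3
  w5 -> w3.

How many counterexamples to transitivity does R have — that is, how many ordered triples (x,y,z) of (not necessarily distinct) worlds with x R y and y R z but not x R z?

3

Enumerating: (w0,w3,w1), (w4,w3,w1), (w5,w3,w1).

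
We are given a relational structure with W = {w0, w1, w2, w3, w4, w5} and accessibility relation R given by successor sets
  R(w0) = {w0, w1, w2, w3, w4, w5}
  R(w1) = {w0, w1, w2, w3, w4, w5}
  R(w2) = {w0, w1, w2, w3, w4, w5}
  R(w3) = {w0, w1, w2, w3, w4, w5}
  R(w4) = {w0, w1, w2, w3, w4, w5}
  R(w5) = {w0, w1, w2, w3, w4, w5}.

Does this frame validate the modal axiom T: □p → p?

Yes

The schema T characterises exactly the reflexive frames.
Reflexive: yes — every world is R-related to itself.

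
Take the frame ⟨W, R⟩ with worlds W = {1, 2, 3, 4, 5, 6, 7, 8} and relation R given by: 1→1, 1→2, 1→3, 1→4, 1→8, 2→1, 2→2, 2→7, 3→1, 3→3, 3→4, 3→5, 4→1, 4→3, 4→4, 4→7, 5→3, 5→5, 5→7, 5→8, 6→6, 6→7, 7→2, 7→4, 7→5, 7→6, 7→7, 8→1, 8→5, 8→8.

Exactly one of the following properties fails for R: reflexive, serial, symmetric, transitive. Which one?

Reflexive: yes — every world is R-related to itself.
Serial: yes — every world has a successor (e.g. 1 R 1).
Symmetric: yes — every pair in R has its reverse in R.
Transitive: no — 1 R 2 and 2 R 7, but not 1 R 7.
Only transitive fails.

transitive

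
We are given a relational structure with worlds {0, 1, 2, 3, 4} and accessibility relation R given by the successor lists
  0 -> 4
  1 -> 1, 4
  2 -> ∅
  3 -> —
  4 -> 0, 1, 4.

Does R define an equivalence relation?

No

Reflexive: no — 0 is not related to itself.
Symmetric: yes — every pair in R has its reverse in R.
Transitive: no — 0 R 4 and 4 R 1, but not 0 R 1.
So R is not an equivalence relation.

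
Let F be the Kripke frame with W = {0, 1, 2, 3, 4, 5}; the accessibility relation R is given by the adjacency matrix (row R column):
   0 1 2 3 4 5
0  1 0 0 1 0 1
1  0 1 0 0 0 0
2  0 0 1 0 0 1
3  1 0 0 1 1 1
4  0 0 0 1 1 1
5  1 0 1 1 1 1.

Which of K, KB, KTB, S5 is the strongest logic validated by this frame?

Symmetric (axiom B): yes — every pair in R has its reverse in R.
Reflexive (axiom T): yes — every world is R-related to itself.
Euclidean (axiom 5): no — 3 R 0 and 3 R 4, but not 0 R 4.
So F validates K, KB, KTB; S5 would additionally require R to be Euclidean. The strongest is KTB.

KTB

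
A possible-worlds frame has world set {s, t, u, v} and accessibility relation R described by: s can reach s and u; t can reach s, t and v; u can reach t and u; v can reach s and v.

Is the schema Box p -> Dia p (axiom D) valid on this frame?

Yes

Axiom D corresponds to the accessibility relation being serial.
Serial: yes — every world has a successor (e.g. s R s).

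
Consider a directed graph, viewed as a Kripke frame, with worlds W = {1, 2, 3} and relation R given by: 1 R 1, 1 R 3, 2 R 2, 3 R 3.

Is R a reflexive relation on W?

Yes

Reflexive: yes — every world is R-related to itself.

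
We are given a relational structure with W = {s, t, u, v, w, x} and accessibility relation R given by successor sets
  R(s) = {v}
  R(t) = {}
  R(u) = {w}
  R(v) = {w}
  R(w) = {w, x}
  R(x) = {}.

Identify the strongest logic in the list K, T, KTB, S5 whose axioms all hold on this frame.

Reflexive (axiom T): no — s is not related to itself.
Symmetric (axiom B): no — s R v but not v R s.
Euclidean (axiom 5): no — s R v and s R v, but not v R v.
So F validates K; T would additionally require R to be reflexive. The strongest is K.

K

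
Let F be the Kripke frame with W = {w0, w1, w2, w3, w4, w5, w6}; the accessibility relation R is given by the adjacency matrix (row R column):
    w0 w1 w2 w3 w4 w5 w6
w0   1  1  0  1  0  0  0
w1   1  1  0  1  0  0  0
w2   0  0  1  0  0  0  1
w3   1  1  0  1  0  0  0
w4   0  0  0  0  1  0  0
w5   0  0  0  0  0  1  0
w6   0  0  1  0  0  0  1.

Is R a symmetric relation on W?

Symmetric: yes — every pair in R has its reverse in R.

Yes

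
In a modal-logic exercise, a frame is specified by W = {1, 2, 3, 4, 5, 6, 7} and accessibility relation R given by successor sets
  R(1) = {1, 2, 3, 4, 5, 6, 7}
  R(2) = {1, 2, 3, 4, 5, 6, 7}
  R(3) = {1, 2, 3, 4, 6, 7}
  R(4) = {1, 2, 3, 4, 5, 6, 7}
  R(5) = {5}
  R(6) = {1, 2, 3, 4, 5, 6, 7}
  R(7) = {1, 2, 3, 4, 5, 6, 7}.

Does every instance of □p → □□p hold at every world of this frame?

Axiom 4 corresponds to the accessibility relation being transitive.
Transitive: no — 3 R 1 and 1 R 5, but not 3 R 5.

No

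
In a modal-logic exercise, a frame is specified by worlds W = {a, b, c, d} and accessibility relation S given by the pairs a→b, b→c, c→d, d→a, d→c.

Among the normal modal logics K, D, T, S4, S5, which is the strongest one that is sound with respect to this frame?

D

Serial (axiom D): yes — every world has a successor (e.g. a S b).
Reflexive (axiom T): no — a is not related to itself.
Transitive (axiom 4): no — a S b and b S c, but not a S c.
Euclidean (axiom 5): no — d S a and d S c, but not a S c.
So F validates K, D; T would additionally require S to be reflexive. The strongest is D.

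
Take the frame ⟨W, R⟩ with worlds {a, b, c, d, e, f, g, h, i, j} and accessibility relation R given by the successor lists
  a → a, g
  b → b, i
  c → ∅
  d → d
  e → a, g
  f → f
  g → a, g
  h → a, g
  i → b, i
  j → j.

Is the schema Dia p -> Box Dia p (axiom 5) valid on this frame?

Yes

The schema 5 characterises exactly the Euclidean frames.
Euclidean: yes — any two successors of a common world are R-related.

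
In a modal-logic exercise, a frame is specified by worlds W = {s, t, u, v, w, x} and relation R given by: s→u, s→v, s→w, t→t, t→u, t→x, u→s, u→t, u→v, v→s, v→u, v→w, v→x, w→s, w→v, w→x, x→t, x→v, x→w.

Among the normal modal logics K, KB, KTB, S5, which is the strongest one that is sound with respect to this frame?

KB

Symmetric (axiom B): yes — every pair in R has its reverse in R.
Reflexive (axiom T): no — s is not related to itself.
Euclidean (axiom 5): no — s R u and s R w, but not u R w.
So F validates K, KB; KTB would additionally require R to be reflexive. The strongest is KB.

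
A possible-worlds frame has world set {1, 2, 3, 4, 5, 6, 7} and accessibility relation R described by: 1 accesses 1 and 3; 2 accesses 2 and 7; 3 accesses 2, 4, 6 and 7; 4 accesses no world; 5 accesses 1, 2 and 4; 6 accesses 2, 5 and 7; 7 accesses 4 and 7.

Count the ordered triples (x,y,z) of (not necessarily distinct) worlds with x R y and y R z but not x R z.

Enumerating: (1,3,2), (1,3,4), (1,3,6), (1,3,7), (2,7,4), (3,6,5), (5,1,3), (5,2,7), (6,5,1), (6,5,4), (6,7,4).

11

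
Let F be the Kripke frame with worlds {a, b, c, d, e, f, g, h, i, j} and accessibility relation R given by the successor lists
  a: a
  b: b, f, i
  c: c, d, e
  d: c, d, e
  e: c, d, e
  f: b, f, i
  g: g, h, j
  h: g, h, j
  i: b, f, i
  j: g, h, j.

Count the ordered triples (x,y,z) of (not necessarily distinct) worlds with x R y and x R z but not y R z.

R is Euclidean; there are no such tuples.

0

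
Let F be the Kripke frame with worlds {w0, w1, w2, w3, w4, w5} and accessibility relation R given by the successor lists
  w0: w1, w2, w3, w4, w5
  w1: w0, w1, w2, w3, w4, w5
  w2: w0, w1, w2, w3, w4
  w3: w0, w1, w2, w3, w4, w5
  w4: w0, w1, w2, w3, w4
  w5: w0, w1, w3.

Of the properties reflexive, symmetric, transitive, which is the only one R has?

Reflexive: no — w0 is not related to itself.
Symmetric: yes — every pair in R has its reverse in R.
Transitive: no — w2 R w0 and w0 R w5, but not w2 R w5.
Only symmetric holds.

symmetric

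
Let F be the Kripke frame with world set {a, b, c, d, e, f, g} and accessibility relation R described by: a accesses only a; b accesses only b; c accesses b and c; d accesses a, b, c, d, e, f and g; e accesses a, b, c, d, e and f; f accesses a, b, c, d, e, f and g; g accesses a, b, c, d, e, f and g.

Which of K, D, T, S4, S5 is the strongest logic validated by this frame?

Serial (axiom D): yes — every world has a successor (e.g. a R a).
Reflexive (axiom T): yes — every world is R-related to itself.
Transitive (axiom 4): no — e R d and d R g, but not e R g.
Euclidean (axiom 5): no — d R a and d R b, but not a R b.
So F validates K, D, T; S4 would additionally require R to be transitive. The strongest is T.

T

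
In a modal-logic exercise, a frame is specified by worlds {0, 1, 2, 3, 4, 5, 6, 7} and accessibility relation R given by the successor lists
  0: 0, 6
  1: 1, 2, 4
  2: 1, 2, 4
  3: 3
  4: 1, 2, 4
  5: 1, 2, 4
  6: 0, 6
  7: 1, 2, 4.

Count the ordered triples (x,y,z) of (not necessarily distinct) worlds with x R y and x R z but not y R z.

0

R is Euclidean; there are no such tuples.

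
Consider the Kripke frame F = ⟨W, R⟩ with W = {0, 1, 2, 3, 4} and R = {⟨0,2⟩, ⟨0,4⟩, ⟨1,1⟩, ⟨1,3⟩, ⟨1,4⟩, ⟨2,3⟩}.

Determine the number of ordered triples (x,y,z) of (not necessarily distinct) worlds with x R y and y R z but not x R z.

1

Enumerating: (0,2,3).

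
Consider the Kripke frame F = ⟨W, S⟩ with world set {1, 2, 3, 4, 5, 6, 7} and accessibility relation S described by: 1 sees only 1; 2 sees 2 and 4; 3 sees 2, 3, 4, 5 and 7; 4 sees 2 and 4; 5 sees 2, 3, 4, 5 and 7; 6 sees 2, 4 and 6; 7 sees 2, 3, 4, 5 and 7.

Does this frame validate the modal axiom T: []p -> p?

Axiom T corresponds to the accessibility relation being reflexive.
Reflexive: yes — every world is S-related to itself.

Yes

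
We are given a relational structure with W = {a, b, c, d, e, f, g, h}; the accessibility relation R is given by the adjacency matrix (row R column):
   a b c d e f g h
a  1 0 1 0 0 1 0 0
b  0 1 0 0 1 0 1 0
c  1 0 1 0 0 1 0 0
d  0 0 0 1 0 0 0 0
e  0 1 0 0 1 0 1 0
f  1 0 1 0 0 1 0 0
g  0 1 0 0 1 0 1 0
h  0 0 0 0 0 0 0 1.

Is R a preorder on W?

Yes

Reflexive: yes — every world is R-related to itself.
Transitive: yes — every two-step R-path is closed by a direct edge.
So R is a preorder.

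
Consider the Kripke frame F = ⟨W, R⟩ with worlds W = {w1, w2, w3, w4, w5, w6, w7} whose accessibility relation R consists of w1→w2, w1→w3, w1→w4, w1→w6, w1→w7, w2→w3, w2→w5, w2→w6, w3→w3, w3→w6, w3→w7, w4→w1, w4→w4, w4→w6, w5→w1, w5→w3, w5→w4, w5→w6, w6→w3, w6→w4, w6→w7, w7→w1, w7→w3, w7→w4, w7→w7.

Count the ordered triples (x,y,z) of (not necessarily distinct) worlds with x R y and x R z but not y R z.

35

Enumerating: (w1,w2,w2), (w1,w2,w4), (w1,w2,w7), (w1,w3,w2), (w1,w3,w4), (w1,w4,w2), (w1,w4,w3), (w1,w4,w7), (w1,w6,w2), (w1,w6,w6), (w1,w7,w2), (w1,w7,w6), … and 23 more.
Total: 35.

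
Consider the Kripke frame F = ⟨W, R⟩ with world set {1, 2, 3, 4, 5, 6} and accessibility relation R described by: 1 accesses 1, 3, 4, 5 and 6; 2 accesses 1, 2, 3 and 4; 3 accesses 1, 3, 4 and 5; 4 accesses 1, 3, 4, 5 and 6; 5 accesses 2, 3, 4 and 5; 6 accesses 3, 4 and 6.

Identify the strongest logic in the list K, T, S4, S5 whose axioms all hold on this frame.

Reflexive (axiom T): yes — every world is R-related to itself.
Transitive (axiom 4): no — 1 R 5 and 5 R 2, but not 1 R 2.
Euclidean (axiom 5): no — 1 R 3 and 1 R 6, but not 3 R 6.
So F validates K, T; S4 would additionally require R to be transitive. The strongest is T.

T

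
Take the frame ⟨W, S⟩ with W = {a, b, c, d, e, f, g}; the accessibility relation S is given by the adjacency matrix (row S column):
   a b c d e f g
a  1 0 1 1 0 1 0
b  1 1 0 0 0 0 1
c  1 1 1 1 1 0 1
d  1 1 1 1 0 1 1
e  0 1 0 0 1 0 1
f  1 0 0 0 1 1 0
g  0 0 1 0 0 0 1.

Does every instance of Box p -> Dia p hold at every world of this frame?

Yes

Axiom D corresponds to the accessibility relation being serial.
Serial: yes — every world has a successor (e.g. a S a).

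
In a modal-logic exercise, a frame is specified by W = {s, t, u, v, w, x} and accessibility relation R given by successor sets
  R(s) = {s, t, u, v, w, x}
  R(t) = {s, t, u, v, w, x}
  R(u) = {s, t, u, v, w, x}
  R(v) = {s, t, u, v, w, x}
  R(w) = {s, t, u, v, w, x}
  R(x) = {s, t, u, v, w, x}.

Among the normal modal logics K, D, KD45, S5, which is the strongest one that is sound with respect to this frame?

Serial (axiom D): yes — every world has a successor (e.g. s R s).
Euclidean (axiom 5): yes — any two successors of a common world are R-related.
Transitive (axiom 4): yes — every two-step R-path is closed by a direct edge.
Reflexive (axiom T): yes — every world is R-related to itself.
So F validates K, D, KD45, S5. The strongest is S5.

S5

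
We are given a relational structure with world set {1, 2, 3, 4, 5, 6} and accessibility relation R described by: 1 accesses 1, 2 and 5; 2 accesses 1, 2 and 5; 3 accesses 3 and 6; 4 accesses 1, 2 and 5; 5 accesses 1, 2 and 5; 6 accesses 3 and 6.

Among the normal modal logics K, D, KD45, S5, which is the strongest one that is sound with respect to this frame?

Serial (axiom D): yes — every world has a successor (e.g. 1 R 1).
Euclidean (axiom 5): yes — any two successors of a common world are R-related.
Transitive (axiom 4): yes — every two-step R-path is closed by a direct edge.
Reflexive (axiom T): no — 4 is not related to itself.
So F validates K, D, KD45; S5 would additionally require R to be reflexive. The strongest is KD45.

KD45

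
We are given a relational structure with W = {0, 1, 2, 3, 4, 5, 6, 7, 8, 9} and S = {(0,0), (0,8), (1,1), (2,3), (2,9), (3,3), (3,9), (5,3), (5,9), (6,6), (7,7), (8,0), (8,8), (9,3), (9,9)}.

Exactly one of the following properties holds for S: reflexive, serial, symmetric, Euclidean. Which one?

Reflexive: no — 2 is not related to itself.
Serial: no — 4 has no S-successor.
Symmetric: no — 2 S 3 but not 3 S 2.
Euclidean: yes — any two successors of a common world are S-related.
Only Euclidean holds.

Euclidean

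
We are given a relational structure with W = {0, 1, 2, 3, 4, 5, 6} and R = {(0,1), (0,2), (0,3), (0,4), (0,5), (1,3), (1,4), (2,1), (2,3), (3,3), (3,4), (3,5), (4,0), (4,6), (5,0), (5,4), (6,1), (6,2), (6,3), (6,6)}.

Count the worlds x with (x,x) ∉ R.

5

Enumerating: 0, 1, 2, 4, 5.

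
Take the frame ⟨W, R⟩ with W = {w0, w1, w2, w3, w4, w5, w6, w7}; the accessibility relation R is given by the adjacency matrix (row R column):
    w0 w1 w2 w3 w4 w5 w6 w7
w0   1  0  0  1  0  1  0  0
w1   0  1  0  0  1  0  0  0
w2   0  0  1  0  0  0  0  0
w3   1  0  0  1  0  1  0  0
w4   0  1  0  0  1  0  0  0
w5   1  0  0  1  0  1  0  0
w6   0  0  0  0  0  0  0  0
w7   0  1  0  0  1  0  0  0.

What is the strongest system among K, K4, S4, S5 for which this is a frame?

Transitive (axiom 4): yes — every two-step R-path is closed by a direct edge.
Reflexive (axiom T): no — w6 is not related to itself.
Euclidean (axiom 5): yes — any two successors of a common world are R-related.
So F validates K, K4; S4 would additionally require R to be reflexive. The strongest is K4.

K4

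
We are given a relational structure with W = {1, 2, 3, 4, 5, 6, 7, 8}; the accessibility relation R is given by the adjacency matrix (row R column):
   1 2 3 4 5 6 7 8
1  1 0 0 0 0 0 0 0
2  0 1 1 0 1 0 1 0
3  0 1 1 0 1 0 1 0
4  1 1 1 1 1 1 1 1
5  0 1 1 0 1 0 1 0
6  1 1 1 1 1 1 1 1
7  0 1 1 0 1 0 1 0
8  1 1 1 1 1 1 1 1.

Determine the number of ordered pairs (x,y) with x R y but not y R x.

Enumerating: (4,1), (4,2), (4,3), (4,5), (4,7), (6,1), (6,2), (6,3), (6,5), (6,7), (8,1), (8,2), (8,3), (8,5), (8,7).

15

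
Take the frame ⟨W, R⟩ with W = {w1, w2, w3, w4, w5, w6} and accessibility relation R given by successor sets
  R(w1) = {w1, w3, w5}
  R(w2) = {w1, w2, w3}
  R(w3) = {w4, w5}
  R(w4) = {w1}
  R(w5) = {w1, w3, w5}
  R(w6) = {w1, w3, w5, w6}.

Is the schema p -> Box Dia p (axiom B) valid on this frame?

Axiom B corresponds to the accessibility relation being symmetric.
Symmetric: no — w1 R w3 but not w3 R w1.

No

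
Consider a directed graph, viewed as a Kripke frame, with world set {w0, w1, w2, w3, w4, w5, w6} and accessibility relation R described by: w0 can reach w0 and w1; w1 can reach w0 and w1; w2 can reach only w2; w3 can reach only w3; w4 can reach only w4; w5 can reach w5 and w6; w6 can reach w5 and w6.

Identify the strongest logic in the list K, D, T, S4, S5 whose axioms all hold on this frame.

S5

Serial (axiom D): yes — every world has a successor (e.g. w0 R w0).
Reflexive (axiom T): yes — every world is R-related to itself.
Transitive (axiom 4): yes — every two-step R-path is closed by a direct edge.
Euclidean (axiom 5): yes — any two successors of a common world are R-related.
So F validates K, D, T, S4, S5. The strongest is S5.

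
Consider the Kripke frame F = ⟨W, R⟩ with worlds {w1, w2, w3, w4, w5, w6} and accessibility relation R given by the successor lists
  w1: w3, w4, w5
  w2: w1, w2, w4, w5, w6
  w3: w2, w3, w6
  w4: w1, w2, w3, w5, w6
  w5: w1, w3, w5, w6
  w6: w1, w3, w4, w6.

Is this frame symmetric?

No

Symmetric: no — w1 R w3 but not w3 R w1.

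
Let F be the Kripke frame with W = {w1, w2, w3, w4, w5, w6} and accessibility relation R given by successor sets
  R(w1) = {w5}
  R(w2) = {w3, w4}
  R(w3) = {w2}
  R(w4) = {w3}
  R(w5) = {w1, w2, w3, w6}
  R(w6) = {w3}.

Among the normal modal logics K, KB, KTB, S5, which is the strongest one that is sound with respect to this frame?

K

Symmetric (axiom B): no — w2 R w4 but not w4 R w2.
Reflexive (axiom T): no — w1 is not related to itself.
Euclidean (axiom 5): no — w2 R w3 and w2 R w4, but not w3 R w4.
So F validates K; KB would additionally require R to be symmetric. The strongest is K.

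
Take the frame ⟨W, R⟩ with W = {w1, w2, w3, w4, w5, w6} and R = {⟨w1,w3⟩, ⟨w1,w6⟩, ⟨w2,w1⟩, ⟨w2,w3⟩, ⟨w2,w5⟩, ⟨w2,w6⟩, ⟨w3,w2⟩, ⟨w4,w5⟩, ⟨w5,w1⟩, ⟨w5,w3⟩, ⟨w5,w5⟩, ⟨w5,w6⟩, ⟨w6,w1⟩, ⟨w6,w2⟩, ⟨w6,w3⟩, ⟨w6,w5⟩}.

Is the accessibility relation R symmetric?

Symmetric: no — w1 R w3 but not w3 R w1.

No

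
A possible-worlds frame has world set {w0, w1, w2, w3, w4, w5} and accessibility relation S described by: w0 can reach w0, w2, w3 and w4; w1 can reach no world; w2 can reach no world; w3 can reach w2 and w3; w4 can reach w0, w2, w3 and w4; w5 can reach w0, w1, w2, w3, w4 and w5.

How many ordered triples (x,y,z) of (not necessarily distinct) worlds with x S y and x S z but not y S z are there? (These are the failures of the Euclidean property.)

34

Enumerating: (w0,w2,w0), (w0,w2,w2), (w0,w2,w3), (w0,w2,w4), (w0,w3,w0), (w0,w3,w4), (w3,w2,w2), (w3,w2,w3), (w4,w2,w0), (w4,w2,w2), (w4,w2,w3), (w4,w2,w4), … and 22 more.
Total: 34.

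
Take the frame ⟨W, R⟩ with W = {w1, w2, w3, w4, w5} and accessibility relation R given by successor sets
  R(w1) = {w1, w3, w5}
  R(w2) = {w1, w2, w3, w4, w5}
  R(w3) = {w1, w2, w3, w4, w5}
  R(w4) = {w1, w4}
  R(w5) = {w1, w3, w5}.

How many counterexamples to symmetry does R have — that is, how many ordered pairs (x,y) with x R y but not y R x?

Enumerating: (w2,w1), (w2,w4), (w2,w5), (w3,w4), (w4,w1).

5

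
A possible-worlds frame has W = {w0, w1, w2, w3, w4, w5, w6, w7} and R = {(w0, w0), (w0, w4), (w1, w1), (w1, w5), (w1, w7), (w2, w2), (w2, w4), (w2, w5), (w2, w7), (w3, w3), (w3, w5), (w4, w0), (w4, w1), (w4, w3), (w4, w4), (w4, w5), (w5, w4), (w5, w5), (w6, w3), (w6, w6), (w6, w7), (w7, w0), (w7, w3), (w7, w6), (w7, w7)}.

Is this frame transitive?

Transitive: no — w0 R w4 and w4 R w1, but not w0 R w1.

No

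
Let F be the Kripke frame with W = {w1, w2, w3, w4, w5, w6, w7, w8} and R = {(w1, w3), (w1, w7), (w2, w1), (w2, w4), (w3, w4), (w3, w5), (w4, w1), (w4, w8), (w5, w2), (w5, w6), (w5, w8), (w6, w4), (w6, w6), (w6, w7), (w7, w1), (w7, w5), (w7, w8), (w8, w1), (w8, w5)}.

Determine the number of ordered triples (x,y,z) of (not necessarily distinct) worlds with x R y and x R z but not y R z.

38

Enumerating: (w1,w3,w3), (w1,w3,w7), (w1,w7,w3), (w1,w7,w7), (w2,w1,w1), (w2,w1,w4), (w2,w4,w4), (w3,w4,w4), (w3,w4,w5), (w3,w5,w4), (w3,w5,w5), (w4,w1,w1), … and 26 more.
Total: 38.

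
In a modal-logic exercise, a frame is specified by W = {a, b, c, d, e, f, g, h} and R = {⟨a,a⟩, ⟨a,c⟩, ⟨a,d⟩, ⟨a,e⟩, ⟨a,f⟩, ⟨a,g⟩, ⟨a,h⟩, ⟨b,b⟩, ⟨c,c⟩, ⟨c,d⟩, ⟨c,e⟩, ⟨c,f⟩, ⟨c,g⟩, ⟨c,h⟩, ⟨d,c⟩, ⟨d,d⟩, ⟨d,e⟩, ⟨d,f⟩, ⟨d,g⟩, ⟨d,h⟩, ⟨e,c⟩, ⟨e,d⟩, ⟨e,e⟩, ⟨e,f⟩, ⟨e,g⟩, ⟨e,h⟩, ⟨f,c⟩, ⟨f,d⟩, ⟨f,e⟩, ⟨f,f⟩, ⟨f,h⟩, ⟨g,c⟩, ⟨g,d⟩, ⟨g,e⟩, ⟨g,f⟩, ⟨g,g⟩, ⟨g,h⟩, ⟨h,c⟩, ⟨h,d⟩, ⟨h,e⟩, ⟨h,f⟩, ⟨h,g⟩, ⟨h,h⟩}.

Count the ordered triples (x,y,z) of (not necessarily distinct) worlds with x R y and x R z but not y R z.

Enumerating: (a,c,a), (a,d,a), (a,e,a), (a,f,a), (a,f,g), (a,g,a), (a,h,a), (c,f,g), (d,f,g), (e,f,g), (g,f,g), (h,f,g).

12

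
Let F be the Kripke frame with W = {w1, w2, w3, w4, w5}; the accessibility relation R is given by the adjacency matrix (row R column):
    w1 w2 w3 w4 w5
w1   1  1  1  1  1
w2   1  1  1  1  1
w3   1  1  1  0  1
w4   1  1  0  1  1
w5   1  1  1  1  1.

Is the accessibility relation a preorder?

Reflexive: yes — every world is R-related to itself.
Transitive: no — w3 R w1 and w1 R w4, but not w3 R w4.
So R is not a preorder.

No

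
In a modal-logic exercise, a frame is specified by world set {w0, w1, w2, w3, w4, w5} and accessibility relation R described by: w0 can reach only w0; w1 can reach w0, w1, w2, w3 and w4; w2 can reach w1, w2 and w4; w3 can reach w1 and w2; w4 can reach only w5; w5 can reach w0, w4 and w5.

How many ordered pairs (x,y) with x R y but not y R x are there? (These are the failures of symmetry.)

Enumerating: (w1,w0), (w1,w4), (w2,w4), (w3,w2), (w5,w0).

5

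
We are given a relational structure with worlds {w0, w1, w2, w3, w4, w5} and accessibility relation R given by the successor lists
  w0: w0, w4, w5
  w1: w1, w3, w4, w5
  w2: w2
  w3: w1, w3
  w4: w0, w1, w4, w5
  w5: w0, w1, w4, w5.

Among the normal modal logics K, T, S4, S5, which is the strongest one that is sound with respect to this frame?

T

Reflexive (axiom T): yes — every world is R-related to itself.
Transitive (axiom 4): no — w0 R w4 and w4 R w1, but not w0 R w1.
Euclidean (axiom 5): no — w1 R w3 and w1 R w4, but not w3 R w4.
So F validates K, T; S4 would additionally require R to be transitive. The strongest is T.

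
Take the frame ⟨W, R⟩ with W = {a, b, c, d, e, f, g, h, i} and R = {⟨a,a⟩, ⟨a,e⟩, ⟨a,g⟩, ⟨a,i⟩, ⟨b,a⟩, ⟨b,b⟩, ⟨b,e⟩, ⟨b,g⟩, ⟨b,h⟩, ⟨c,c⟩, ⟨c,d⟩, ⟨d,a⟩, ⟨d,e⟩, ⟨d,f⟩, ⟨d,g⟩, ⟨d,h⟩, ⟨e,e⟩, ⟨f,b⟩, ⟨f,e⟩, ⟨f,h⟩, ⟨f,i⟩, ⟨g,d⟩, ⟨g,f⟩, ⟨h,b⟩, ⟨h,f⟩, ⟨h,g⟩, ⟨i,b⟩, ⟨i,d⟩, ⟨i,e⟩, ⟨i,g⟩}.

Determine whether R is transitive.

No

Transitive: no — a R g and g R d, but not a R d.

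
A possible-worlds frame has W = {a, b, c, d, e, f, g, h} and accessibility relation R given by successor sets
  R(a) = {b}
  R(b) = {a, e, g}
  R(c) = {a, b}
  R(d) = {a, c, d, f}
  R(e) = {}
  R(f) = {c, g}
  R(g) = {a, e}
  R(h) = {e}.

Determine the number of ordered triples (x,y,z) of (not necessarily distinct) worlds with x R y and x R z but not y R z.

29

Enumerating: (a,b,b), (b,a,a), (b,a,e), (b,a,g), (b,e,a), (b,e,e), (b,e,g), (b,g,g), (c,a,a), (c,b,b), (d,a,a), (d,a,c), … and 17 more.
Total: 29.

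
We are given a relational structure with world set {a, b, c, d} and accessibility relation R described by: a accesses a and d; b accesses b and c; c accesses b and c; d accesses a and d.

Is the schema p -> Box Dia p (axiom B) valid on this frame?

Yes

By correspondence theory, B is valid on a frame iff R is symmetric.
Symmetric: yes — every pair in R has its reverse in R.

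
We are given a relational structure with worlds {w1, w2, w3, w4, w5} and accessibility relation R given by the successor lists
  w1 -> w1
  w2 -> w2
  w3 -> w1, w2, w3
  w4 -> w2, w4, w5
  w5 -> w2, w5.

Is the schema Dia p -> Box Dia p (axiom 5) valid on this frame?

The schema 5 characterises exactly the Euclidean frames.
Euclidean: no — w3 R w1 and w3 R w2, but not w1 R w2.

No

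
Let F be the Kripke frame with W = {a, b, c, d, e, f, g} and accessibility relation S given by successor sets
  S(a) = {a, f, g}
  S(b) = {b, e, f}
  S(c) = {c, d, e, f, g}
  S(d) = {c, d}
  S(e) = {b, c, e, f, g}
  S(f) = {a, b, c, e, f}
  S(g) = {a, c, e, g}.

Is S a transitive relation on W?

Transitive: no — a S f and f S b, but not a S b.

No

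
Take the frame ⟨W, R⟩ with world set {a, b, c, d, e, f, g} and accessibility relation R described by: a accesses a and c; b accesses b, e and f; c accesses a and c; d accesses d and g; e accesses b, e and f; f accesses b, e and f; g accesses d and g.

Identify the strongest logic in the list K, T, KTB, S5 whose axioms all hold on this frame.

S5

Reflexive (axiom T): yes — every world is R-related to itself.
Symmetric (axiom B): yes — every pair in R has its reverse in R.
Euclidean (axiom 5): yes — any two successors of a common world are R-related.
So F validates K, T, KTB, S5. The strongest is S5.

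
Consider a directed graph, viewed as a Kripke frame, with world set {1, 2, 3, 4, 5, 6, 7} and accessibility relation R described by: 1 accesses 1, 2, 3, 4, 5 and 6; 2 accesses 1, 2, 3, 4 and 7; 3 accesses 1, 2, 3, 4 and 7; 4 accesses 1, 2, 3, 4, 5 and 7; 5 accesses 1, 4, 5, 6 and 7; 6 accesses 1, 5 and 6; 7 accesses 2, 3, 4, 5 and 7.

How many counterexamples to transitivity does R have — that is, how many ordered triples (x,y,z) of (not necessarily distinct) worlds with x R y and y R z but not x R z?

Enumerating: (1,2,7), (1,3,7), (1,4,7), (1,5,7), (2,1,5), (2,1,6), (2,4,5), (2,7,5), (3,1,5), (3,1,6), (3,4,5), (3,7,5), … and 18 more.
Total: 30.

30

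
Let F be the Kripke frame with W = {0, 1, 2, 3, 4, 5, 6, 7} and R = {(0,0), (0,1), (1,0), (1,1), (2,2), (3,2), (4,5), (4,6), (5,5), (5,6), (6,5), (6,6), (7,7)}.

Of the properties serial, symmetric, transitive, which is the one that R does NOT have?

Serial: yes — every world has a successor (e.g. 0 R 0).
Symmetric: no — 3 R 2 but not 2 R 3.
Transitive: yes — every two-step R-path is closed by a direct edge.
Only symmetric fails.

symmetric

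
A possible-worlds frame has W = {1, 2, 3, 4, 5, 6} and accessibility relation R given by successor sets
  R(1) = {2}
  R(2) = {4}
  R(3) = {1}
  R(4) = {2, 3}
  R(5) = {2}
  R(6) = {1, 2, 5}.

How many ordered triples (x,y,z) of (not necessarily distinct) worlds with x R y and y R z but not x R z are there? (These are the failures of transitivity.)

Enumerating: (1,2,4), (2,4,2), (2,4,3), (3,1,2), (4,2,4), (4,3,1), (5,2,4), (6,2,4).

8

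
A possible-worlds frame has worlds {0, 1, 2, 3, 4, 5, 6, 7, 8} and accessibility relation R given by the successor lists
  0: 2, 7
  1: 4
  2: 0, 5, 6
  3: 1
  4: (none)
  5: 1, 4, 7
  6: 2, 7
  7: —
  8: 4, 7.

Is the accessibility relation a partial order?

No

Reflexive: no — 0 is not related to itself.
Transitive: no — 0 R 2 and 2 R 5, but not 0 R 5.
Antisymmetric: no — 0 R 2 and 2 R 0 with 0 ≠ 2.
So R is not a partial order.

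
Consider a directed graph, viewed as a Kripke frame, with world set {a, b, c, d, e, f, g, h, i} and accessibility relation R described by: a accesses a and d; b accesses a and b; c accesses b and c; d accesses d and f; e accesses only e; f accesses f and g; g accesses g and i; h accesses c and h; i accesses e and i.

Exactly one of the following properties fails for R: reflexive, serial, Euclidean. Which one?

Reflexive: yes — every world is R-related to itself.
Serial: yes — every world has a successor (e.g. a R a).
Euclidean: no — a R d and a R a, but not d R a.
Only Euclidean fails.

Euclidean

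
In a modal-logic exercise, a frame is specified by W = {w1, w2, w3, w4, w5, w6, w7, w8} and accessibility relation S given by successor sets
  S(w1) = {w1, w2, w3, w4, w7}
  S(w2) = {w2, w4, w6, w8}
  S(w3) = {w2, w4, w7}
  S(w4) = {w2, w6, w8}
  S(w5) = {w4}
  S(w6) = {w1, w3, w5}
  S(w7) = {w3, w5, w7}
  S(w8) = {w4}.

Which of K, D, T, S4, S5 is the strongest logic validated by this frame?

Serial (axiom D): yes — every world has a successor (e.g. w1 S w1).
Reflexive (axiom T): no — w3 is not related to itself.
Transitive (axiom 4): no — w1 S w2 and w2 S w6, but not w1 S w6.
Euclidean (axiom 5): no — w1 S w2 and w1 S w3, but not w2 S w3.
So F validates K, D; T would additionally require S to be reflexive. The strongest is D.

D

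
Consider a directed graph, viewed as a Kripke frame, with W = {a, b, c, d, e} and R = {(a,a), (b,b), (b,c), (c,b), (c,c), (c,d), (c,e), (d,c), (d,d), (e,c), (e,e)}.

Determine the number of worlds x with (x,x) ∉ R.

R is reflexive; there are no such worlds.

0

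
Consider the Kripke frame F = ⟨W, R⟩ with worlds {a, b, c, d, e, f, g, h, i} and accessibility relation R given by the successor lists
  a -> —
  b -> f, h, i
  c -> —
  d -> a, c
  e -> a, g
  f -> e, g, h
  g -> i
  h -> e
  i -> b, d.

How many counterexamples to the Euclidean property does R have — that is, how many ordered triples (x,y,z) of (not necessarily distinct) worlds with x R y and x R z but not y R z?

Enumerating: (b,f,f), (b,f,i), (b,h,f), (b,h,h), (b,h,i), (b,i,f), (b,i,h), (b,i,i), (d,a,a), (d,a,c), (d,c,a), (d,c,c), … and 17 more.
Total: 29.

29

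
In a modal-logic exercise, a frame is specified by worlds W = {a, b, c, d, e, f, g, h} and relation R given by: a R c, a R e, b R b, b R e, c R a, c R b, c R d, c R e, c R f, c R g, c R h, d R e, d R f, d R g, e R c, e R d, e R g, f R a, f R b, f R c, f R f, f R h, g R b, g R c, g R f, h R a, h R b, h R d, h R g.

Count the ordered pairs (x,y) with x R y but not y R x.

17

Enumerating: (a,e), (b,e), (c,b), (c,d), (c,h), (d,f), (d,g), (e,g), (f,a), (f,b), (f,h), (g,b), (g,f), (h,a), (h,b), (h,d), (h,g).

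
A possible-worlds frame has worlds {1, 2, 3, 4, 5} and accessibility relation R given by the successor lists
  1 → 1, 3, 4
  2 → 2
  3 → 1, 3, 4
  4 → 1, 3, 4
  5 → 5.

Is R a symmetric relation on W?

Yes

Symmetric: yes — every pair in R has its reverse in R.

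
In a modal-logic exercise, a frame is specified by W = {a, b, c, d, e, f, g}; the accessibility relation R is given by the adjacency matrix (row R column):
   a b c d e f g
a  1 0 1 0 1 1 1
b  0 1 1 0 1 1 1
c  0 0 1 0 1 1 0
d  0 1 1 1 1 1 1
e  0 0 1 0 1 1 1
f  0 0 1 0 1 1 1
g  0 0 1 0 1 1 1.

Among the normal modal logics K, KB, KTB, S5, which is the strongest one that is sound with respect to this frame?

K

Symmetric (axiom B): no — a R c but not c R a.
Reflexive (axiom T): yes — every world is R-related to itself.
Euclidean (axiom 5): no — a R c and a R g, but not c R g.
So F validates K; KB would additionally require R to be symmetric. The strongest is K.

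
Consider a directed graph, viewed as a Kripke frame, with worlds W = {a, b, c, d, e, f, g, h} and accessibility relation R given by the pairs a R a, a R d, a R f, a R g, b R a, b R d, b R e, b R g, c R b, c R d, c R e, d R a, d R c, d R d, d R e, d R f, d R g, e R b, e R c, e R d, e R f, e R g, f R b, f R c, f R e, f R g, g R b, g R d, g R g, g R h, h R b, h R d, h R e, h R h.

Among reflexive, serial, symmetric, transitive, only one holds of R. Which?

Reflexive: no — b is not related to itself.
Serial: yes — every world has a successor (e.g. a R a).
Symmetric: no — a R f but not f R a.
Transitive: no — a R d and d R c, but not a R c.
Only serial holds.

serial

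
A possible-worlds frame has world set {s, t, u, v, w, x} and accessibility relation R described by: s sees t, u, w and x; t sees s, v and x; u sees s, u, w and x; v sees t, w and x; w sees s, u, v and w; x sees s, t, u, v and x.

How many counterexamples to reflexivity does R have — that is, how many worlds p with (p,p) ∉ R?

Enumerating: s, t, v.

3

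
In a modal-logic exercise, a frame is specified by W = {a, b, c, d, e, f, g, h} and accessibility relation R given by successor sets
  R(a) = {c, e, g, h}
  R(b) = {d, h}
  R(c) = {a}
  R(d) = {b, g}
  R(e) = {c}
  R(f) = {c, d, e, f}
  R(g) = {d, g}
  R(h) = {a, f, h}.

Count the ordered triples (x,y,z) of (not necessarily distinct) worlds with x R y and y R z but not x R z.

Enumerating: (a,c,a), (a,g,d), (a,h,a), (a,h,f), (b,d,b), (b,d,g), (b,h,a), (b,h,f), (c,a,c), (c,a,e), (c,a,g), (c,a,h), … and 14 more.
Total: 26.

26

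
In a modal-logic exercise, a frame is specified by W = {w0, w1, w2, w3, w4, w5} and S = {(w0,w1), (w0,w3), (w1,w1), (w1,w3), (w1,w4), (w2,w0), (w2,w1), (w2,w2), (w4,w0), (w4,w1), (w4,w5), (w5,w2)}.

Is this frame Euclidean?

No

Euclidean: no — w0 S w3 and w0 S w1, but not w3 S w1.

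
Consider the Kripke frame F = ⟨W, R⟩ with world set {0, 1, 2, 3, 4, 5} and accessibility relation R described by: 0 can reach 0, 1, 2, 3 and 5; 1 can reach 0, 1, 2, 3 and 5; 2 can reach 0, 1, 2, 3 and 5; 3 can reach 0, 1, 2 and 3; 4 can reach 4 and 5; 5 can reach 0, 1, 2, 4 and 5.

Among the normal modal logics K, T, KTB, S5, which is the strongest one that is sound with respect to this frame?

KTB

Reflexive (axiom T): yes — every world is R-related to itself.
Symmetric (axiom B): yes — every pair in R has its reverse in R.
Euclidean (axiom 5): no — 0 R 3 and 0 R 5, but not 3 R 5.
So F validates K, T, KTB; S5 would additionally require R to be Euclidean. The strongest is KTB.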